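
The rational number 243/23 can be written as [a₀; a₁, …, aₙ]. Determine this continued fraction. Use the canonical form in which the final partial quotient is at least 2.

243 ÷ 23 → quotient 10, remainder 13
23 ÷ 13 → quotient 1, remainder 10
13 ÷ 10 → quotient 1, remainder 3
10 ÷ 3 → quotient 3, remainder 1
3 ÷ 1 → quotient 3, remainder 0

[10; 1, 1, 3, 3]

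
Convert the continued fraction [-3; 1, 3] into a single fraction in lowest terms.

a_0 = -3: -3/1
a_1 = 1: -2/1
a_2 = 3: -9/4

-9/4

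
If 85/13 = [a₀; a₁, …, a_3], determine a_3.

6

⌊85/13⌋ = 6, remainder 7
⌊13/7⌋ = 1, remainder 6
⌊7/6⌋ = 1, remainder 1
⌊6/1⌋ = 6, remainder 0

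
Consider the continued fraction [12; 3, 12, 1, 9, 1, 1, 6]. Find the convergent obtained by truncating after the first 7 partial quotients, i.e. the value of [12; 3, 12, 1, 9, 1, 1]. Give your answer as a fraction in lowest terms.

Starting at the tail and folding back:
Start with 1.
1 + 1/(1/1) = 1 + 1/1 = 2/1
9 + 1/(2/1) = 9 + 1/2 = 19/2
1 + 1/(19/2) = 1 + 2/19 = 21/19
12 + 1/(21/19) = 12 + 19/21 = 271/21
3 + 1/(271/21) = 3 + 21/271 = 834/271
12 + 1/(834/271) = 12 + 271/834 = 10279/834

10279/834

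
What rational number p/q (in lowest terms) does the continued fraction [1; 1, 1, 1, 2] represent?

13/8

Compute successive convergents:
a_0 = 1: 1/1
a_1 = 1: 2/1
a_2 = 1: 3/2
a_3 = 1: 5/3
a_4 = 2: 13/8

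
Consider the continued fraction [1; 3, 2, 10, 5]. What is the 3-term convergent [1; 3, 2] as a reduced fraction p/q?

Start with 2.
3 + 1/(2/1) = 3 + 1/2 = 7/2
1 + 1/(7/2) = 1 + 2/7 = 9/7

9/7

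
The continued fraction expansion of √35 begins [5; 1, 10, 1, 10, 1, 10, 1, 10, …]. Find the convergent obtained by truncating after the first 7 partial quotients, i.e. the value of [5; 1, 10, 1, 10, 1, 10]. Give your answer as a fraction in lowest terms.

9235/1561

a_0 = 5: 5/1
a_1 = 1: 6/1
a_2 = 10: 65/11
a_3 = 1: 71/12
a_4 = 10: 775/131
a_5 = 1: 846/143
a_6 = 10: 9235/1561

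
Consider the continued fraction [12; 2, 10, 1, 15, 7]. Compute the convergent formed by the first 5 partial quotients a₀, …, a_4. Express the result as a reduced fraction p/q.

4567/366

Compute successive convergents:
a_0 = 12: 12/1
a_1 = 2: 25/2
a_2 = 10: 262/21
a_3 = 1: 287/23
a_4 = 15: 4567/366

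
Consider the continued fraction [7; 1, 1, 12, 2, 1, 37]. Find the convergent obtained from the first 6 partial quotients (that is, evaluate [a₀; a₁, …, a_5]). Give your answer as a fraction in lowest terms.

Work from the innermost term outward:
Start with 1.
2 + 1/(1/1) = 2 + 1/1 = 3/1
12 + 1/(3/1) = 12 + 1/3 = 37/3
1 + 1/(37/3) = 1 + 3/37 = 40/37
1 + 1/(40/37) = 1 + 37/40 = 77/40
7 + 1/(77/40) = 7 + 40/77 = 579/77

579/77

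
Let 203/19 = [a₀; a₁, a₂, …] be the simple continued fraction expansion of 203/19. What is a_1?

203 ÷ 19 → quotient 10, remainder 13
19 ÷ 13 → quotient 1, remainder 6

1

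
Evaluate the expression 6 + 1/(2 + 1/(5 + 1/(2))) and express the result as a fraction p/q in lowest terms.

Compute successive convergents:
a_0 = 6: 6/1
a_1 = 2: 13/2
a_2 = 5: 71/11
a_3 = 2: 155/24

155/24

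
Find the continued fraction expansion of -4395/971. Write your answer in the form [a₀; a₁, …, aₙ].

⌊-4395/971⌋ = -5, remainder 460
⌊971/460⌋ = 2, remainder 51
⌊460/51⌋ = 9, remainder 1
⌊51/1⌋ = 51, remainder 0

[-5; 2, 9, 51]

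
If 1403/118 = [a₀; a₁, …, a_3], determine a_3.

1403 ÷ 118 → quotient 11, remainder 105
118 ÷ 105 → quotient 1, remainder 13
105 ÷ 13 → quotient 8, remainder 1
13 ÷ 1 → quotient 13, remainder 0

13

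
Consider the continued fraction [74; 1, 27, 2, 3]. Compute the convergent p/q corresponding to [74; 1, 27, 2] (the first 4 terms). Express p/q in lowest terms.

4273/57

Starting at the tail and folding back:
Start with 2.
27 + 1/(2/1) = 27 + 1/2 = 55/2
1 + 1/(55/2) = 1 + 2/55 = 57/55
74 + 1/(57/55) = 74 + 55/57 = 4273/57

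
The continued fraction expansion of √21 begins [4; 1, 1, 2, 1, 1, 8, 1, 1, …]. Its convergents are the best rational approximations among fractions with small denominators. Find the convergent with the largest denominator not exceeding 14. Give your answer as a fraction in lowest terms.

55/12

List convergents until the denominator exceeds the bound:
a_0 = 4: 4/1  (≤ bound)
a_1 = 1: 5/1  (≤ bound)
a_2 = 1: 9/2  (≤ bound)
a_3 = 2: 23/5  (≤ bound)
a_4 = 1: 32/7  (≤ bound)
a_5 = 1: 55/12  (≤ bound)
a_6 = 8: 472/103  (> 14, stop)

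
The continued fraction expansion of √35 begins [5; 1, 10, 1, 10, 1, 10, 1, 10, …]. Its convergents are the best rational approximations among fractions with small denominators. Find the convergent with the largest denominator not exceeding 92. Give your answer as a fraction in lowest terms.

71/12

a_0 = 5: 5/1  (≤ bound)
a_1 = 1: 6/1  (≤ bound)
a_2 = 10: 65/11  (≤ bound)
a_3 = 1: 71/12  (≤ bound)
a_4 = 10: 775/131  (> 92, stop)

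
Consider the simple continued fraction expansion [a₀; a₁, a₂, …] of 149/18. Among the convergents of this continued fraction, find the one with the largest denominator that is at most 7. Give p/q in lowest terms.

58/7

a_0 = 8: 8/1  (≤ bound)
a_1 = 3: 25/3  (≤ bound)
a_2 = 1: 33/4  (≤ bound)
a_3 = 1: 58/7  (≤ bound)
a_4 = 2: 149/18  (> 7, stop)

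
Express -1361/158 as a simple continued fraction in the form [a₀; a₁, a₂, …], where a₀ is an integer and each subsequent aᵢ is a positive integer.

[-9; 2, 1, 1, 2, 3, 1, 2]

-1361 ÷ 158 → quotient -9, remainder 61
158 ÷ 61 → quotient 2, remainder 36
61 ÷ 36 → quotient 1, remainder 25
36 ÷ 25 → quotient 1, remainder 11
25 ÷ 11 → quotient 2, remainder 3
11 ÷ 3 → quotient 3, remainder 2
3 ÷ 2 → quotient 1, remainder 1
2 ÷ 1 → quotient 2, remainder 0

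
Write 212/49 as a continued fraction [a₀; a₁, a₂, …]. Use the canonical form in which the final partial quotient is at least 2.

Apply division with remainder until the remainder is 0:
⌊212/49⌋ = 4, remainder 16
⌊49/16⌋ = 3, remainder 1
⌊16/1⌋ = 16, remainder 0

[4; 3, 16]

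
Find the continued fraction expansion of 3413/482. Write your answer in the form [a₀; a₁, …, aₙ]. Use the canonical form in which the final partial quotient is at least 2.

3413 ÷ 482 → quotient 7, remainder 39
482 ÷ 39 → quotient 12, remainder 14
39 ÷ 14 → quotient 2, remainder 11
14 ÷ 11 → quotient 1, remainder 3
11 ÷ 3 → quotient 3, remainder 2
3 ÷ 2 → quotient 1, remainder 1
2 ÷ 1 → quotient 2, remainder 0

[7; 12, 2, 1, 3, 1, 2]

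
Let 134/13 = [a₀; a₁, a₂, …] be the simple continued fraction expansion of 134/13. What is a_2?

4

Repeatedly divide and take the remainder:
134 ÷ 13 → quotient 10, remainder 4
13 ÷ 4 → quotient 3, remainder 1
4 ÷ 1 → quotient 4, remainder 0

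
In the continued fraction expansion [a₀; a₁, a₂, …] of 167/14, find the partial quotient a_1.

Repeatedly divide and take the remainder:
167 ÷ 14 → quotient 11, remainder 13
14 ÷ 13 → quotient 1, remainder 1

1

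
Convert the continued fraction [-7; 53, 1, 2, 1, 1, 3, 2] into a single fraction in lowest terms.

Build up convergents one term at a time:
a_0 = -7: -7/1
a_1 = 53: -370/53
a_2 = 1: -377/54
a_3 = 2: -1124/161
a_4 = 1: -1501/215
a_5 = 1: -2625/376
a_6 = 3: -9376/1343
a_7 = 2: -21377/3062

-21377/3062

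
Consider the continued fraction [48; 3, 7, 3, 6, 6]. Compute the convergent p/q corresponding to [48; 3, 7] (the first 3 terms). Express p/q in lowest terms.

Starting at the tail and folding back:
Start with 7.
3 + 1/(7/1) = 3 + 1/7 = 22/7
48 + 1/(22/7) = 48 + 7/22 = 1063/22

1063/22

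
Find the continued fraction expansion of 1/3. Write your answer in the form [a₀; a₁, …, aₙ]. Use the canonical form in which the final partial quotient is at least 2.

[0; 3]

Run the Euclidean algorithm, recording each quotient:
1 = 0·3 + 1, so a_0 = 0
3 = 3·1 + 0, so a_1 = 3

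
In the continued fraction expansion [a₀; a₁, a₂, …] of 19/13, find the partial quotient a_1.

2

Repeatedly divide and take the remainder:
19 = 1·13 + 6, so a_0 = 1
13 = 2·6 + 1, so a_1 = 2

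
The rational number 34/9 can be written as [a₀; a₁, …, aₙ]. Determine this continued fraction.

[3; 1, 3, 2]

Run the Euclidean algorithm, recording each quotient:
⌊34/9⌋ = 3, remainder 7
⌊9/7⌋ = 1, remainder 2
⌊7/2⌋ = 3, remainder 1
⌊2/1⌋ = 2, remainder 0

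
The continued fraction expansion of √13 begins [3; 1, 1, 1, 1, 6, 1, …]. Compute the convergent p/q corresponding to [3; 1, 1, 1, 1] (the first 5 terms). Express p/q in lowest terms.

Start with 1.
1 + 1/(1/1) = 1 + 1/1 = 2/1
1 + 1/(2/1) = 1 + 1/2 = 3/2
1 + 1/(3/2) = 1 + 2/3 = 5/3
3 + 1/(5/3) = 3 + 3/5 = 18/5

18/5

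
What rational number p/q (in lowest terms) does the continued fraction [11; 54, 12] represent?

Compute successive convergents:
a_0 = 11: 11/1
a_1 = 54: 595/54
a_2 = 12: 7151/649

7151/649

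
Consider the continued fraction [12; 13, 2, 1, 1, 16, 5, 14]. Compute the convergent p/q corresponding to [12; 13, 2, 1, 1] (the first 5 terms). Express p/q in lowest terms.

Start with 1.
1 + 1/(1/1) = 1 + 1/1 = 2/1
2 + 1/(2/1) = 2 + 1/2 = 5/2
13 + 1/(5/2) = 13 + 2/5 = 67/5
12 + 1/(67/5) = 12 + 5/67 = 809/67

809/67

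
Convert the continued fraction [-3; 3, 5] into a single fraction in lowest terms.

-43/16

Compute successive convergents:
a_0 = -3: -3/1
a_1 = 3: -8/3
a_2 = 5: -43/16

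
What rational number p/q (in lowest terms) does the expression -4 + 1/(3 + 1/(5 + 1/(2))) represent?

-129/35

Start with 2.
5 + 1/(2/1) = 5 + 1/2 = 11/2
3 + 1/(11/2) = 3 + 2/11 = 35/11
-4 + 1/(35/11) = -4 + 11/35 = -129/35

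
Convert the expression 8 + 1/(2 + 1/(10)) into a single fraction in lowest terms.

178/21

a_0 = 8: 8/1
a_1 = 2: 17/2
a_2 = 10: 178/21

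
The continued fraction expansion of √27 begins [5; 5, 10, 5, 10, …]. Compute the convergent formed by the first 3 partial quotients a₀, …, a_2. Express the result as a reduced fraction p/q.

265/51

Start with 10.
5 + 1/(10/1) = 5 + 1/10 = 51/10
5 + 1/(51/10) = 5 + 10/51 = 265/51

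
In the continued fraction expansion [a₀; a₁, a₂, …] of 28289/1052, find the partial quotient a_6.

⌊28289/1052⌋ = 26, remainder 937
⌊1052/937⌋ = 1, remainder 115
⌊937/115⌋ = 8, remainder 17
⌊115/17⌋ = 6, remainder 13
⌊17/13⌋ = 1, remainder 4
⌊13/4⌋ = 3, remainder 1
⌊4/1⌋ = 4, remainder 0

4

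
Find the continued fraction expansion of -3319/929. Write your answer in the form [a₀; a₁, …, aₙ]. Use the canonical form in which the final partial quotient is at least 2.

[-4; 2, 2, 1, 15, 1, 7]

⌊-3319/929⌋ = -4, remainder 397
⌊929/397⌋ = 2, remainder 135
⌊397/135⌋ = 2, remainder 127
⌊135/127⌋ = 1, remainder 8
⌊127/8⌋ = 15, remainder 7
⌊8/7⌋ = 1, remainder 1
⌊7/1⌋ = 7, remainder 0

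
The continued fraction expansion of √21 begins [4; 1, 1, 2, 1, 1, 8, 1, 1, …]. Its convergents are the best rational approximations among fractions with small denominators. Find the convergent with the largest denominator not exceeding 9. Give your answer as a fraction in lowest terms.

32/7

List convergents until the denominator exceeds the bound:
a_0 = 4: 4/1  (≤ bound)
a_1 = 1: 5/1  (≤ bound)
a_2 = 1: 9/2  (≤ bound)
a_3 = 2: 23/5  (≤ bound)
a_4 = 1: 32/7  (≤ bound)
a_5 = 1: 55/12  (> 9, stop)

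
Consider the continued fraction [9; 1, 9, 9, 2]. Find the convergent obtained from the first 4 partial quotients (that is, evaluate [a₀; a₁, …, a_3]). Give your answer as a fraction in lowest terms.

a_0 = 9: 9/1
a_1 = 1: 10/1
a_2 = 9: 99/10
a_3 = 9: 901/91

901/91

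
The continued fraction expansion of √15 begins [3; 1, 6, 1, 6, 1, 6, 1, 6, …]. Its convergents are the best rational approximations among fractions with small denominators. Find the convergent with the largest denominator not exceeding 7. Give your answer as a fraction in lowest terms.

a_0 = 3: 3/1  (≤ bound)
a_1 = 1: 4/1  (≤ bound)
a_2 = 6: 27/7  (≤ bound)
a_3 = 1: 31/8  (> 7, stop)

27/7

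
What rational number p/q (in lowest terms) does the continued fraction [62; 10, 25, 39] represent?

Work from the innermost term outward:
Start with 39.
25 + 1/(39/1) = 25 + 1/39 = 976/39
10 + 1/(976/39) = 10 + 39/976 = 9799/976
62 + 1/(9799/976) = 62 + 976/9799 = 608514/9799

608514/9799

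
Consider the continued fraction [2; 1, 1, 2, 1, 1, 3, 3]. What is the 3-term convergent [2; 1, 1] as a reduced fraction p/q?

5/2

a_0 = 2: 2/1
a_1 = 1: 3/1
a_2 = 1: 5/2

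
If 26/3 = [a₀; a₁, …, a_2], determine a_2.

26 = 8·3 + 2, so a_0 = 8
3 = 1·2 + 1, so a_1 = 1
2 = 2·1 + 0, so a_2 = 2

2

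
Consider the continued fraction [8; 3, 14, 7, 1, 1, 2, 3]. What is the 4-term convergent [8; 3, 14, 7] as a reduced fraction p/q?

2531/304

Use the convergent recurrence hₖ = aₖ·hₖ₋₁ + hₖ₋₂ (and likewise for the denominators kₖ):
a_0 = 8: 8/1
a_1 = 3: 25/3
a_2 = 14: 358/43
a_3 = 7: 2531/304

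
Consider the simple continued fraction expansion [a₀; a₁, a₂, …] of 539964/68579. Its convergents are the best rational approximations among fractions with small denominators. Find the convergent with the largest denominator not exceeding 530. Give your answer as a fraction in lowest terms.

a_0 = 7: 7/1  (≤ bound)
a_1 = 1: 8/1  (≤ bound)
a_2 = 6: 55/7  (≤ bound)
a_3 = 1: 63/8  (≤ bound)
a_4 = 10: 685/87  (≤ bound)
a_5 = 3: 2118/269  (≤ bound)
a_6 = 42: 89641/11385  (> 530, stop)

2118/269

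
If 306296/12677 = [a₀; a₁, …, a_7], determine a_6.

Apply division with remainder until the remainder is 0:
306296 ÷ 12677 → quotient 24, remainder 2048
12677 ÷ 2048 → quotient 6, remainder 389
2048 ÷ 389 → quotient 5, remainder 103
389 ÷ 103 → quotient 3, remainder 80
103 ÷ 80 → quotient 1, remainder 23
80 ÷ 23 → quotient 3, remainder 11
23 ÷ 11 → quotient 2, remainder 1

2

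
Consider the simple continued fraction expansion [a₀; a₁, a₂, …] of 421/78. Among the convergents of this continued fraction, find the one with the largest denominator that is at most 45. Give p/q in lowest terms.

27/5

a_0 = 5: 5/1  (≤ bound)
a_1 = 2: 11/2  (≤ bound)
a_2 = 1: 16/3  (≤ bound)
a_3 = 1: 27/5  (≤ bound)
a_4 = 15: 421/78  (> 45, stop)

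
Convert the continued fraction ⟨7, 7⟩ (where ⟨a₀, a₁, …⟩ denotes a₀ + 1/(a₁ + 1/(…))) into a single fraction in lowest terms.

Start with 7.
7 + 1/(7/1) = 7 + 1/7 = 50/7

50/7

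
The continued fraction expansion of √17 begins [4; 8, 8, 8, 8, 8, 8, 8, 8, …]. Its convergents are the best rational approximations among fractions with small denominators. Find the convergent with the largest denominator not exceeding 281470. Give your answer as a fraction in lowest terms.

143649/34840

a_0 = 4: 4/1  (≤ bound)
a_1 = 8: 33/8  (≤ bound)
a_2 = 8: 268/65  (≤ bound)
a_3 = 8: 2177/528  (≤ bound)
a_4 = 8: 17684/4289  (≤ bound)
a_5 = 8: 143649/34840  (≤ bound)
a_6 = 8: 1166876/283009  (> 281470, stop)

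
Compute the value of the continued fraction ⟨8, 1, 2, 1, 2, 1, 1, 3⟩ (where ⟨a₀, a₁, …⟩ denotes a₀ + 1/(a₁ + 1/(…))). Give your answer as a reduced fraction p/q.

812/93

Start with 3.
1 + 1/(3/1) = 1 + 1/3 = 4/3
1 + 1/(4/3) = 1 + 3/4 = 7/4
2 + 1/(7/4) = 2 + 4/7 = 18/7
1 + 1/(18/7) = 1 + 7/18 = 25/18
2 + 1/(25/18) = 2 + 18/25 = 68/25
1 + 1/(68/25) = 1 + 25/68 = 93/68
8 + 1/(93/68) = 8 + 68/93 = 812/93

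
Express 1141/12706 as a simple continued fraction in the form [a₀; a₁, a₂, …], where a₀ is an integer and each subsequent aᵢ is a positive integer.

1141 = 0·12706 + 1141, so a_0 = 0
12706 = 11·1141 + 155, so a_1 = 11
1141 = 7·155 + 56, so a_2 = 7
155 = 2·56 + 43, so a_3 = 2
56 = 1·43 + 13, so a_4 = 1
43 = 3·13 + 4, so a_5 = 3
13 = 3·4 + 1, so a_6 = 3
4 = 4·1 + 0, so a_7 = 4

[0; 11, 7, 2, 1, 3, 3, 4]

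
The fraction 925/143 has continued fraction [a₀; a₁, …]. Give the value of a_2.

7

925 = 6·143 + 67, so a_0 = 6
143 = 2·67 + 9, so a_1 = 2
67 = 7·9 + 4, so a_2 = 7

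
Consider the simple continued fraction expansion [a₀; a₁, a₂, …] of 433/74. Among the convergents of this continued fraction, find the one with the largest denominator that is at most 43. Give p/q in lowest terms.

List convergents until the denominator exceeds the bound:
a_0 = 5: 5/1  (≤ bound)
a_1 = 1: 6/1  (≤ bound)
a_2 = 5: 35/6  (≤ bound)
a_3 = 1: 41/7  (≤ bound)
a_4 = 2: 117/20  (≤ bound)
a_5 = 1: 158/27  (≤ bound)
a_6 = 2: 433/74  (> 43, stop)

158/27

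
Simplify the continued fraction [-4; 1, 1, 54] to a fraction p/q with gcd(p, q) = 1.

-381/109

a_0 = -4: -4/1
a_1 = 1: -3/1
a_2 = 1: -7/2
a_3 = 54: -381/109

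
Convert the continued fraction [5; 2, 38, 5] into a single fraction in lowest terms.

Use the convergent recurrence hₖ = aₖ·hₖ₋₁ + hₖ₋₂ (and likewise for the denominators kₖ):
a_0 = 5: 5/1
a_1 = 2: 11/2
a_2 = 38: 423/77
a_3 = 5: 2126/387

2126/387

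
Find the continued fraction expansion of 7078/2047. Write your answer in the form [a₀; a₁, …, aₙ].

⌊7078/2047⌋ = 3, remainder 937
⌊2047/937⌋ = 2, remainder 173
⌊937/173⌋ = 5, remainder 72
⌊173/72⌋ = 2, remainder 29
⌊72/29⌋ = 2, remainder 14
⌊29/14⌋ = 2, remainder 1
⌊14/1⌋ = 14, remainder 0

[3; 2, 5, 2, 2, 2, 14]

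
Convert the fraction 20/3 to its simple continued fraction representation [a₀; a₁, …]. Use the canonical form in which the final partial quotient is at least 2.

[6; 1, 2]

20 ÷ 3 → quotient 6, remainder 2
3 ÷ 2 → quotient 1, remainder 1
2 ÷ 1 → quotient 2, remainder 0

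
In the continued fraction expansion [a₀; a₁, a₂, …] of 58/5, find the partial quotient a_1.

58 = 11·5 + 3, so a_0 = 11
5 = 1·3 + 2, so a_1 = 1

1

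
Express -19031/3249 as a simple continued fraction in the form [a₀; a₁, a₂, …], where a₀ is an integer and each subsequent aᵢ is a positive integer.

Run the Euclidean algorithm, recording each quotient:
-19031 ÷ 3249 → quotient -6, remainder 463
3249 ÷ 463 → quotient 7, remainder 8
463 ÷ 8 → quotient 57, remainder 7
8 ÷ 7 → quotient 1, remainder 1
7 ÷ 1 → quotient 7, remainder 0

[-6; 7, 57, 1, 7]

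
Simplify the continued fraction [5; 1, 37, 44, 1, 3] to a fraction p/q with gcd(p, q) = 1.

40657/6806

Work from the innermost term outward:
Start with 3.
1 + 1/(3/1) = 1 + 1/3 = 4/3
44 + 1/(4/3) = 44 + 3/4 = 179/4
37 + 1/(179/4) = 37 + 4/179 = 6627/179
1 + 1/(6627/179) = 1 + 179/6627 = 6806/6627
5 + 1/(6806/6627) = 5 + 6627/6806 = 40657/6806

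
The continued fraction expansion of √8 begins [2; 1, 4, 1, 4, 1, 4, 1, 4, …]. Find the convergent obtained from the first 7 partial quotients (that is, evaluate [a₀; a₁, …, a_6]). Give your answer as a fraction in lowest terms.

Start with 4.
1 + 1/(4/1) = 1 + 1/4 = 5/4
4 + 1/(5/4) = 4 + 4/5 = 24/5
1 + 1/(24/5) = 1 + 5/24 = 29/24
4 + 1/(29/24) = 4 + 24/29 = 140/29
1 + 1/(140/29) = 1 + 29/140 = 169/140
2 + 1/(169/140) = 2 + 140/169 = 478/169

478/169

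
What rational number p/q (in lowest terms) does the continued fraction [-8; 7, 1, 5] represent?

a_0 = -8: -8/1
a_1 = 7: -55/7
a_2 = 1: -63/8
a_3 = 5: -370/47

-370/47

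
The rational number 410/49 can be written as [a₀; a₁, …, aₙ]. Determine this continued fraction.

[8; 2, 1, 2, 1, 1, 2]

410 = 8·49 + 18, so a_0 = 8
49 = 2·18 + 13, so a_1 = 2
18 = 1·13 + 5, so a_2 = 1
13 = 2·5 + 3, so a_3 = 2
5 = 1·3 + 2, so a_4 = 1
3 = 1·2 + 1, so a_5 = 1
2 = 2·1 + 0, so a_6 = 2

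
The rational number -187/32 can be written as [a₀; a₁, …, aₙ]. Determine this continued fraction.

-187 = -6·32 + 5, so a_0 = -6
32 = 6·5 + 2, so a_1 = 6
5 = 2·2 + 1, so a_2 = 2
2 = 2·1 + 0, so a_3 = 2

[-6; 6, 2, 2]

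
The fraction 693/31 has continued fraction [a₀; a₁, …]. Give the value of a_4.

2

693 ÷ 31 → quotient 22, remainder 11
31 ÷ 11 → quotient 2, remainder 9
11 ÷ 9 → quotient 1, remainder 2
9 ÷ 2 → quotient 4, remainder 1
2 ÷ 1 → quotient 2, remainder 0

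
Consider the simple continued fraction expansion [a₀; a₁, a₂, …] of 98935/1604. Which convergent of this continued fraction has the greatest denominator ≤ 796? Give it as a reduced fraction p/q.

42621/691

a_0 = 61: 61/1  (≤ bound)
a_1 = 1: 62/1  (≤ bound)
a_2 = 2: 185/3  (≤ bound)
a_3 = 7: 1357/22  (≤ bound)
a_4 = 1: 1542/25  (≤ bound)
a_5 = 8: 13693/222  (≤ bound)
a_6 = 3: 42621/691  (≤ bound)
a_7 = 2: 98935/1604  (> 796, stop)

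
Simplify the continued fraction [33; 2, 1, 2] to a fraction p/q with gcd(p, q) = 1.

a_0 = 33: 33/1
a_1 = 2: 67/2
a_2 = 1: 100/3
a_3 = 2: 267/8

267/8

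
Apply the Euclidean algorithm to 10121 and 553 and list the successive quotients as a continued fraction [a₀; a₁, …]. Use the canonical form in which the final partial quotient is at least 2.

Run the Euclidean algorithm, recording each quotient:
10121 ÷ 553 → quotient 18, remainder 167
553 ÷ 167 → quotient 3, remainder 52
167 ÷ 52 → quotient 3, remainder 11
52 ÷ 11 → quotient 4, remainder 8
11 ÷ 8 → quotient 1, remainder 3
8 ÷ 3 → quotient 2, remainder 2
3 ÷ 2 → quotient 1, remainder 1
2 ÷ 1 → quotient 2, remainder 0

[18; 3, 3, 4, 1, 2, 1, 2]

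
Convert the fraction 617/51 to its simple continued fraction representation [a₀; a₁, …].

[12; 10, 5]

617 = 12·51 + 5, so a_0 = 12
51 = 10·5 + 1, so a_1 = 10
5 = 5·1 + 0, so a_2 = 5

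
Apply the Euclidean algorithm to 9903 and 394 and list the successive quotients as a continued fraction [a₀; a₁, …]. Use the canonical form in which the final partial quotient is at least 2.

[25; 7, 2, 3, 3, 2]

9903 ÷ 394 → quotient 25, remainder 53
394 ÷ 53 → quotient 7, remainder 23
53 ÷ 23 → quotient 2, remainder 7
23 ÷ 7 → quotient 3, remainder 2
7 ÷ 2 → quotient 3, remainder 1
2 ÷ 1 → quotient 2, remainder 0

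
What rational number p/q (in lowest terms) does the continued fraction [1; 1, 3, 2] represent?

16/9

a_0 = 1: 1/1
a_1 = 1: 2/1
a_2 = 3: 7/4
a_3 = 2: 16/9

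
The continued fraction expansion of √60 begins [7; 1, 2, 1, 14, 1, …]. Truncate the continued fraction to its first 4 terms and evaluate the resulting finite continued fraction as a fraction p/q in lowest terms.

31/4

a_0 = 7: 7/1
a_1 = 1: 8/1
a_2 = 2: 23/3
a_3 = 1: 31/4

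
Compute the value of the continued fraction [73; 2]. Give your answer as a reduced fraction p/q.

Start with 2.
73 + 1/(2/1) = 73 + 1/2 = 147/2

147/2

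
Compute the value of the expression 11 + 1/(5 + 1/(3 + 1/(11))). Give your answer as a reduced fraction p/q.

a_0 = 11: 11/1
a_1 = 5: 56/5
a_2 = 3: 179/16
a_3 = 11: 2025/181

2025/181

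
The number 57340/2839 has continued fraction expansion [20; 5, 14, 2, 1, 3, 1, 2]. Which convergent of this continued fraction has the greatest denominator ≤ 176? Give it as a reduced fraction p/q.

2969/147

List convergents until the denominator exceeds the bound:
a_0 = 20: 20/1  (≤ bound)
a_1 = 5: 101/5  (≤ bound)
a_2 = 14: 1434/71  (≤ bound)
a_3 = 2: 2969/147  (≤ bound)
a_4 = 1: 4403/218  (> 176, stop)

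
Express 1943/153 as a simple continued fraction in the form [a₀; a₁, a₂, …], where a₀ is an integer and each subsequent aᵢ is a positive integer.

[12; 1, 2, 3, 15]

1943 ÷ 153 → quotient 12, remainder 107
153 ÷ 107 → quotient 1, remainder 46
107 ÷ 46 → quotient 2, remainder 15
46 ÷ 15 → quotient 3, remainder 1
15 ÷ 1 → quotient 15, remainder 0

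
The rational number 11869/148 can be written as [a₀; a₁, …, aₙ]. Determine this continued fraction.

11869 = 80·148 + 29, so a_0 = 80
148 = 5·29 + 3, so a_1 = 5
29 = 9·3 + 2, so a_2 = 9
3 = 1·2 + 1, so a_3 = 1
2 = 2·1 + 0, so a_4 = 2

[80; 5, 9, 1, 2]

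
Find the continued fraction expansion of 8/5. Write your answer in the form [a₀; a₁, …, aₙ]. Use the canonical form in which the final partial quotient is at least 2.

[1; 1, 1, 2]

8 ÷ 5 → quotient 1, remainder 3
5 ÷ 3 → quotient 1, remainder 2
3 ÷ 2 → quotient 1, remainder 1
2 ÷ 1 → quotient 2, remainder 0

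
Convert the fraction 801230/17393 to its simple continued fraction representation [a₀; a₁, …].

[46; 15, 10, 5, 7, 3]

Repeatedly divide and take the remainder:
801230 = 46·17393 + 1152, so a_0 = 46
17393 = 15·1152 + 113, so a_1 = 15
1152 = 10·113 + 22, so a_2 = 10
113 = 5·22 + 3, so a_3 = 5
22 = 7·3 + 1, so a_4 = 7
3 = 3·1 + 0, so a_5 = 3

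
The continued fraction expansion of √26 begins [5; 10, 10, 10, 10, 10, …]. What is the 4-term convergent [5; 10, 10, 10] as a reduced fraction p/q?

5201/1020

Start with 10.
10 + 1/(10/1) = 10 + 1/10 = 101/10
10 + 1/(101/10) = 10 + 10/101 = 1020/101
5 + 1/(1020/101) = 5 + 101/1020 = 5201/1020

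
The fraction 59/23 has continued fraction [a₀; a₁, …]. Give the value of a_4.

Repeatedly divide and take the remainder:
59 = 2·23 + 13, so a_0 = 2
23 = 1·13 + 10, so a_1 = 1
13 = 1·10 + 3, so a_2 = 1
10 = 3·3 + 1, so a_3 = 3
3 = 3·1 + 0, so a_4 = 3

3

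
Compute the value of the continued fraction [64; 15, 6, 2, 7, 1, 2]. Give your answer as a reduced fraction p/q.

307773/4804

Build up convergents one term at a time:
a_0 = 64: 64/1
a_1 = 15: 961/15
a_2 = 6: 5830/91
a_3 = 2: 12621/197
a_4 = 7: 94177/1470
a_5 = 1: 106798/1667
a_6 = 2: 307773/4804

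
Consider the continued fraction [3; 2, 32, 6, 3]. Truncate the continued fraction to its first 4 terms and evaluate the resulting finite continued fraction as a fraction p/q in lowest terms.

1369/392

a_0 = 3: 3/1
a_1 = 2: 7/2
a_2 = 32: 227/65
a_3 = 6: 1369/392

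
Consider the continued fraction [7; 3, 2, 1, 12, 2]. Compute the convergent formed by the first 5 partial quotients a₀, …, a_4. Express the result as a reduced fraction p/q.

a_0 = 7: 7/1
a_1 = 3: 22/3
a_2 = 2: 51/7
a_3 = 1: 73/10
a_4 = 12: 927/127

927/127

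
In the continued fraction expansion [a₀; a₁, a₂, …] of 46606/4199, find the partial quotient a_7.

Repeatedly divide and take the remainder:
⌊46606/4199⌋ = 11, remainder 417
⌊4199/417⌋ = 10, remainder 29
⌊417/29⌋ = 14, remainder 11
⌊29/11⌋ = 2, remainder 7
⌊11/7⌋ = 1, remainder 4
⌊7/4⌋ = 1, remainder 3
⌊4/3⌋ = 1, remainder 1
⌊3/1⌋ = 3, remainder 0

3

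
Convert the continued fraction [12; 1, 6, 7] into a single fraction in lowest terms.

643/50

Work from the innermost term outward:
Start with 7.
6 + 1/(7/1) = 6 + 1/7 = 43/7
1 + 1/(43/7) = 1 + 7/43 = 50/43
12 + 1/(50/43) = 12 + 43/50 = 643/50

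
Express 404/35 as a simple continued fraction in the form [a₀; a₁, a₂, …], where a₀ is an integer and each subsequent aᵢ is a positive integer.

[11; 1, 1, 5, 3]

⌊404/35⌋ = 11, remainder 19
⌊35/19⌋ = 1, remainder 16
⌊19/16⌋ = 1, remainder 3
⌊16/3⌋ = 5, remainder 1
⌊3/1⌋ = 3, remainder 0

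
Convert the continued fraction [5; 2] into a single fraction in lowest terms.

a_0 = 5: 5/1
a_1 = 2: 11/2

11/2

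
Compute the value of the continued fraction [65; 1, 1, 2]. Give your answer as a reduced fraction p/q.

328/5

Start with 2.
1 + 1/(2/1) = 1 + 1/2 = 3/2
1 + 1/(3/2) = 1 + 2/3 = 5/3
65 + 1/(5/3) = 65 + 3/5 = 328/5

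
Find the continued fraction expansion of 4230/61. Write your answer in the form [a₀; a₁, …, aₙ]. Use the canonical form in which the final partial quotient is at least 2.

4230 = 69·61 + 21, so a_0 = 69
61 = 2·21 + 19, so a_1 = 2
21 = 1·19 + 2, so a_2 = 1
19 = 9·2 + 1, so a_3 = 9
2 = 2·1 + 0, so a_4 = 2

[69; 2, 1, 9, 2]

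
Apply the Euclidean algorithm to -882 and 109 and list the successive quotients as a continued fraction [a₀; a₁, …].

[-9; 1, 9, 1, 9]

-882 = -9·109 + 99, so a_0 = -9
109 = 1·99 + 10, so a_1 = 1
99 = 9·10 + 9, so a_2 = 9
10 = 1·9 + 1, so a_3 = 1
9 = 9·1 + 0, so a_4 = 9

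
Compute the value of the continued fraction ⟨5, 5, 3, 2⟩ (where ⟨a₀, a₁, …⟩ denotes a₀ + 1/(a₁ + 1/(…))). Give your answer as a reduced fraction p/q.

Collapse the nested fraction from the inside out:
Start with 2.
3 + 1/(2/1) = 3 + 1/2 = 7/2
5 + 1/(7/2) = 5 + 2/7 = 37/7
5 + 1/(37/7) = 5 + 7/37 = 192/37

192/37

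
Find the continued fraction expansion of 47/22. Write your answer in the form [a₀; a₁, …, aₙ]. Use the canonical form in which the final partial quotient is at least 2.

[2; 7, 3]

47 = 2·22 + 3, so a_0 = 2
22 = 7·3 + 1, so a_1 = 7
3 = 3·1 + 0, so a_2 = 3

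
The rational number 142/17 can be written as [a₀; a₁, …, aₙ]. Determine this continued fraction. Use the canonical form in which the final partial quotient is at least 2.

[8; 2, 1, 5]

Repeatedly divide and take the remainder:
142 = 8·17 + 6, so a_0 = 8
17 = 2·6 + 5, so a_1 = 2
6 = 1·5 + 1, so a_2 = 1
5 = 5·1 + 0, so a_3 = 5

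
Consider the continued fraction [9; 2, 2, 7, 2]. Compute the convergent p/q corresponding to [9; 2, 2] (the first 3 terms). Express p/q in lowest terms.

47/5

Start with 2.
2 + 1/(2/1) = 2 + 1/2 = 5/2
9 + 1/(5/2) = 9 + 2/5 = 47/5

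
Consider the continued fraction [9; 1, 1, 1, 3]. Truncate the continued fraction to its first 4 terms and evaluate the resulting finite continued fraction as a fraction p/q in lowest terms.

29/3

Work from the innermost term outward:
Start with 1.
1 + 1/(1/1) = 1 + 1/1 = 2/1
1 + 1/(2/1) = 1 + 1/2 = 3/2
9 + 1/(3/2) = 9 + 2/3 = 29/3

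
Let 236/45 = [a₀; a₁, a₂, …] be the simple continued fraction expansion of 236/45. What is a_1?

Run the Euclidean algorithm, recording each quotient:
236 = 5·45 + 11, so a_0 = 5
45 = 4·11 + 1, so a_1 = 4

4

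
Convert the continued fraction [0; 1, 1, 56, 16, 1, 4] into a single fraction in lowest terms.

4793/9502

Starting at the tail and folding back:
Start with 4.
1 + 1/(4/1) = 1 + 1/4 = 5/4
16 + 1/(5/4) = 16 + 4/5 = 84/5
56 + 1/(84/5) = 56 + 5/84 = 4709/84
1 + 1/(4709/84) = 1 + 84/4709 = 4793/4709
1 + 1/(4793/4709) = 1 + 4709/4793 = 9502/4793
0 + 1/(9502/4793) = 0 + 4793/9502 = 4793/9502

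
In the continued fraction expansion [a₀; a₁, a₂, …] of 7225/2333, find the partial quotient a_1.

10

7225 = 3·2333 + 226, so a_0 = 3
2333 = 10·226 + 73, so a_1 = 10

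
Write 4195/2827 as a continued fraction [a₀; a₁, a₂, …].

[1; 2, 15, 30, 3]

4195 = 1·2827 + 1368, so a_0 = 1
2827 = 2·1368 + 91, so a_1 = 2
1368 = 15·91 + 3, so a_2 = 15
91 = 30·3 + 1, so a_3 = 30
3 = 3·1 + 0, so a_4 = 3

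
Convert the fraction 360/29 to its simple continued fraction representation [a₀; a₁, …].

360 ÷ 29 → quotient 12, remainder 12
29 ÷ 12 → quotient 2, remainder 5
12 ÷ 5 → quotient 2, remainder 2
5 ÷ 2 → quotient 2, remainder 1
2 ÷ 1 → quotient 2, remainder 0

[12; 2, 2, 2, 2]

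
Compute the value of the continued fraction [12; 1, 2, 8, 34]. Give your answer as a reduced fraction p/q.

10816/853

a_0 = 12: 12/1
a_1 = 1: 13/1
a_2 = 2: 38/3
a_3 = 8: 317/25
a_4 = 34: 10816/853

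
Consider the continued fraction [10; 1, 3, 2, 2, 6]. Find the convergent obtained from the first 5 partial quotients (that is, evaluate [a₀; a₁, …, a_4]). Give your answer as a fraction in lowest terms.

237/22

Collapse the nested fraction from the inside out:
Start with 2.
2 + 1/(2/1) = 2 + 1/2 = 5/2
3 + 1/(5/2) = 3 + 2/5 = 17/5
1 + 1/(17/5) = 1 + 5/17 = 22/17
10 + 1/(22/17) = 10 + 17/22 = 237/22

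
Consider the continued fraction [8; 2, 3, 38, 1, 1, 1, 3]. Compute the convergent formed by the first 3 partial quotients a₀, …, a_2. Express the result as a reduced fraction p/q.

a_0 = 8: 8/1
a_1 = 2: 17/2
a_2 = 3: 59/7

59/7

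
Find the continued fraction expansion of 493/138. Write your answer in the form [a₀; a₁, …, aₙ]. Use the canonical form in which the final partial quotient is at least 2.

Apply division with remainder until the remainder is 0:
493 = 3·138 + 79, so a_0 = 3
138 = 1·79 + 59, so a_1 = 1
79 = 1·59 + 20, so a_2 = 1
59 = 2·20 + 19, so a_3 = 2
20 = 1·19 + 1, so a_4 = 1
19 = 19·1 + 0, so a_5 = 19

[3; 1, 1, 2, 1, 19]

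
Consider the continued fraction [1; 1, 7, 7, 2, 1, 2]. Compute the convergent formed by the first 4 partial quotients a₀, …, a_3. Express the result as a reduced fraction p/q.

a_0 = 1: 1/1
a_1 = 1: 2/1
a_2 = 7: 15/8
a_3 = 7: 107/57

107/57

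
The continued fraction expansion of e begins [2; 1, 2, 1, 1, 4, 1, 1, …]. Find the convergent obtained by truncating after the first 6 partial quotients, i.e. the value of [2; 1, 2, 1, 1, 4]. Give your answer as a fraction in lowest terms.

87/32

Start with 4.
1 + 1/(4/1) = 1 + 1/4 = 5/4
1 + 1/(5/4) = 1 + 4/5 = 9/5
2 + 1/(9/5) = 2 + 5/9 = 23/9
1 + 1/(23/9) = 1 + 9/23 = 32/23
2 + 1/(32/23) = 2 + 23/32 = 87/32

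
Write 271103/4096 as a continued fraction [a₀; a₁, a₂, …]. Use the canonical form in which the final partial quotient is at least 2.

271103 ÷ 4096 → quotient 66, remainder 767
4096 ÷ 767 → quotient 5, remainder 261
767 ÷ 261 → quotient 2, remainder 245
261 ÷ 245 → quotient 1, remainder 16
245 ÷ 16 → quotient 15, remainder 5
16 ÷ 5 → quotient 3, remainder 1
5 ÷ 1 → quotient 5, remainder 0

[66; 5, 2, 1, 15, 3, 5]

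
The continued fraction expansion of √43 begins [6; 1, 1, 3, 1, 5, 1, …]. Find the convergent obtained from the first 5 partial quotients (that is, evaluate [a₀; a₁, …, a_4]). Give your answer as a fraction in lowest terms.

Start with 1.
3 + 1/(1/1) = 3 + 1/1 = 4/1
1 + 1/(4/1) = 1 + 1/4 = 5/4
1 + 1/(5/4) = 1 + 4/5 = 9/5
6 + 1/(9/5) = 6 + 5/9 = 59/9

59/9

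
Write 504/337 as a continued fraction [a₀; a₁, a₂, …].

[1; 2, 55, 1, 2]

Repeatedly divide and take the remainder:
504 = 1·337 + 167, so a_0 = 1
337 = 2·167 + 3, so a_1 = 2
167 = 55·3 + 2, so a_2 = 55
3 = 1·2 + 1, so a_3 = 1
2 = 2·1 + 0, so a_4 = 2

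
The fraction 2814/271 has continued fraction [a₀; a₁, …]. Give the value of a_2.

Run the Euclidean algorithm, recording each quotient:
⌊2814/271⌋ = 10, remainder 104
⌊271/104⌋ = 2, remainder 63
⌊104/63⌋ = 1, remainder 41

1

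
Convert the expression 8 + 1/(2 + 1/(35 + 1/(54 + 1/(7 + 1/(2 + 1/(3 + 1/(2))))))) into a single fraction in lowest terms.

Starting at the tail and folding back:
Start with 2.
3 + 1/(2/1) = 3 + 1/2 = 7/2
2 + 1/(7/2) = 2 + 2/7 = 16/7
7 + 1/(16/7) = 7 + 7/16 = 119/16
54 + 1/(119/16) = 54 + 16/119 = 6442/119
35 + 1/(6442/119) = 35 + 119/6442 = 225589/6442
2 + 1/(225589/6442) = 2 + 6442/225589 = 457620/225589
8 + 1/(457620/225589) = 8 + 225589/457620 = 3886549/457620

3886549/457620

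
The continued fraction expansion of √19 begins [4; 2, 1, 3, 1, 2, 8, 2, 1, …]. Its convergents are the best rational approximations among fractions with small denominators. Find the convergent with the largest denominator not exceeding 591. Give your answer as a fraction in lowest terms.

a_0 = 4: 4/1  (≤ bound)
a_1 = 2: 9/2  (≤ bound)
a_2 = 1: 13/3  (≤ bound)
a_3 = 3: 48/11  (≤ bound)
a_4 = 1: 61/14  (≤ bound)
a_5 = 2: 170/39  (≤ bound)
a_6 = 8: 1421/326  (≤ bound)
a_7 = 2: 3012/691  (> 591, stop)

1421/326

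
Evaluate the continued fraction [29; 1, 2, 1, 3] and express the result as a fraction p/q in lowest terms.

446/15

Use the convergent recurrence hₖ = aₖ·hₖ₋₁ + hₖ₋₂ (and likewise for the denominators kₖ):
a_0 = 29: 29/1
a_1 = 1: 30/1
a_2 = 2: 89/3
a_3 = 1: 119/4
a_4 = 3: 446/15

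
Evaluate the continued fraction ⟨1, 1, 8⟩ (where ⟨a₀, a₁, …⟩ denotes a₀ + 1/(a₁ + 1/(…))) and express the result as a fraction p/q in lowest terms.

Use the convergent recurrence hₖ = aₖ·hₖ₋₁ + hₖ₋₂ (and likewise for the denominators kₖ):
a_0 = 1: 1/1
a_1 = 1: 2/1
a_2 = 8: 17/9

17/9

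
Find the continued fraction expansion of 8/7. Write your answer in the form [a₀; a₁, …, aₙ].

[1; 7]

8 ÷ 7 → quotient 1, remainder 1
7 ÷ 1 → quotient 7, remainder 0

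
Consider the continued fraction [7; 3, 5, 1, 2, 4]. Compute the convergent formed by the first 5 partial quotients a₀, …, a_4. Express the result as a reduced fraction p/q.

Starting at the tail and folding back:
Start with 2.
1 + 1/(2/1) = 1 + 1/2 = 3/2
5 + 1/(3/2) = 5 + 2/3 = 17/3
3 + 1/(17/3) = 3 + 3/17 = 54/17
7 + 1/(54/17) = 7 + 17/54 = 395/54

395/54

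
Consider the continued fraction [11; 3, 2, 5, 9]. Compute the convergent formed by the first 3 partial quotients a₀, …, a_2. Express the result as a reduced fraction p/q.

Build up convergents one term at a time:
a_0 = 11: 11/1
a_1 = 3: 34/3
a_2 = 2: 79/7

79/7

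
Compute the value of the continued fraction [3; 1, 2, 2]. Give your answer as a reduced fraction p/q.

Start with 2.
2 + 1/(2/1) = 2 + 1/2 = 5/2
1 + 1/(5/2) = 1 + 2/5 = 7/5
3 + 1/(7/5) = 3 + 5/7 = 26/7

26/7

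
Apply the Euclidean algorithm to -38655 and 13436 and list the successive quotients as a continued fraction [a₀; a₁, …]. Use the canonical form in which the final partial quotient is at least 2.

-38655 = -3·13436 + 1653, so a_0 = -3
13436 = 8·1653 + 212, so a_1 = 8
1653 = 7·212 + 169, so a_2 = 7
212 = 1·169 + 43, so a_3 = 1
169 = 3·43 + 40, so a_4 = 3
43 = 1·40 + 3, so a_5 = 1
40 = 13·3 + 1, so a_6 = 13
3 = 3·1 + 0, so a_7 = 3

[-3; 8, 7, 1, 3, 1, 13, 3]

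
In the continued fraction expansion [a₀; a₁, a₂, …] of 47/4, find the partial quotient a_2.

3

47 ÷ 4 → quotient 11, remainder 3
4 ÷ 3 → quotient 1, remainder 1
3 ÷ 1 → quotient 3, remainder 0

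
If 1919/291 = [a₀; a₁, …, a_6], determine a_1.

⌊1919/291⌋ = 6, remainder 173
⌊291/173⌋ = 1, remainder 118

1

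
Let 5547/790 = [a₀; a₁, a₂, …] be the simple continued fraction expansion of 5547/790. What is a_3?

5547 ÷ 790 → quotient 7, remainder 17
790 ÷ 17 → quotient 46, remainder 8
17 ÷ 8 → quotient 2, remainder 1
8 ÷ 1 → quotient 8, remainder 0

8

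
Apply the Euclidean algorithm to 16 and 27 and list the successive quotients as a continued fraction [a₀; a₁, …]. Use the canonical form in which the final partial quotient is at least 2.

[0; 1, 1, 2, 5]

16 = 0·27 + 16, so a_0 = 0
27 = 1·16 + 11, so a_1 = 1
16 = 1·11 + 5, so a_2 = 1
11 = 2·5 + 1, so a_3 = 2
5 = 5·1 + 0, so a_4 = 5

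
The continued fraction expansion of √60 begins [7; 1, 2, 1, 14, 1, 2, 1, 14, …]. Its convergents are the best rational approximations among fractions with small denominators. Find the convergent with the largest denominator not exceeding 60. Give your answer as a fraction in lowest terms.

457/59

a_0 = 7: 7/1  (≤ bound)
a_1 = 1: 8/1  (≤ bound)
a_2 = 2: 23/3  (≤ bound)
a_3 = 1: 31/4  (≤ bound)
a_4 = 14: 457/59  (≤ bound)
a_5 = 1: 488/63  (> 60, stop)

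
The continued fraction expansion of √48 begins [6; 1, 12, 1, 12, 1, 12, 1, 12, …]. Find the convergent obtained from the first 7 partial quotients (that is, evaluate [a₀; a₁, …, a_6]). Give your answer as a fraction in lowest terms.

a_0 = 6: 6/1
a_1 = 1: 7/1
a_2 = 12: 90/13
a_3 = 1: 97/14
a_4 = 12: 1254/181
a_5 = 1: 1351/195
a_6 = 12: 17466/2521

17466/2521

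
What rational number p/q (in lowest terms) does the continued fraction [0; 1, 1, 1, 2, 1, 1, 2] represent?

31/49

Starting at the tail and folding back:
Start with 2.
1 + 1/(2/1) = 1 + 1/2 = 3/2
1 + 1/(3/2) = 1 + 2/3 = 5/3
2 + 1/(5/3) = 2 + 3/5 = 13/5
1 + 1/(13/5) = 1 + 5/13 = 18/13
1 + 1/(18/13) = 1 + 13/18 = 31/18
1 + 1/(31/18) = 1 + 18/31 = 49/31
0 + 1/(49/31) = 0 + 31/49 = 31/49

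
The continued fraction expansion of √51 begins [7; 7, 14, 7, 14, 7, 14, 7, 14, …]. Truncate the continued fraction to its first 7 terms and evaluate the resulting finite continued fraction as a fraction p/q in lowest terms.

7068593/989801

Starting at the tail and folding back:
Start with 14.
7 + 1/(14/1) = 7 + 1/14 = 99/14
14 + 1/(99/14) = 14 + 14/99 = 1400/99
7 + 1/(1400/99) = 7 + 99/1400 = 9899/1400
14 + 1/(9899/1400) = 14 + 1400/9899 = 139986/9899
7 + 1/(139986/9899) = 7 + 9899/139986 = 989801/139986
7 + 1/(989801/139986) = 7 + 139986/989801 = 7068593/989801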